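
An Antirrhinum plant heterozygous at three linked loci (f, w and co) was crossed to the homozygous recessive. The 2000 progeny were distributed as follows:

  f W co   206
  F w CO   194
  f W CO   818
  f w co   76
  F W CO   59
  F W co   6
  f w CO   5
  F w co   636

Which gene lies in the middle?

The two most frequent reciprocal classes, F w co and f W CO, are the parental types, so the F1 was F w co / f W CO.
The two rarest classes, F W co and f w CO, are the double crossovers. Comparing them with the parentals, only the w allele has switched, so w is the middle locus and the order is f – w – co.

w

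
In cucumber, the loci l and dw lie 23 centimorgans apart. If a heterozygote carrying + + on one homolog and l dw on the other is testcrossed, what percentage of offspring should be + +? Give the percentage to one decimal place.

A map distance of 23 centimorgans corresponds to a recombination frequency of 0.230.
The F1 is + + / l dw, so + + is a parental gamete class with expected frequency (1 − r)/2 = 0.770/2 = 0.3850.
That is 0.3850 = 38.5% of the progeny.

38.5%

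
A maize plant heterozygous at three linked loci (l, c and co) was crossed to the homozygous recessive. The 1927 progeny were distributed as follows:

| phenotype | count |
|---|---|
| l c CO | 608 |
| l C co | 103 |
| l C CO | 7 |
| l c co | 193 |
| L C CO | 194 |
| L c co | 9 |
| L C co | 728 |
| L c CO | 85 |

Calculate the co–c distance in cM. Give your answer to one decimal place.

The two most frequent reciprocal classes, l c CO and L C co, are the parental types, so the F1 was l c CO / L C co.
The two rarest classes, l C CO and L c co, are the double crossovers. Comparing them with the parentals, only the c allele has switched, so c is the middle locus and the order is l – c – co.
Crossovers in the c–co interval produce the single-crossover classes l c co and L C CO (193 + 194 = 387) plus the double crossovers (16).
RF(c–co) = (387 + 16) / 1927 = 403/1927 = 0.2091 → 20.9 cM.

20.9 cM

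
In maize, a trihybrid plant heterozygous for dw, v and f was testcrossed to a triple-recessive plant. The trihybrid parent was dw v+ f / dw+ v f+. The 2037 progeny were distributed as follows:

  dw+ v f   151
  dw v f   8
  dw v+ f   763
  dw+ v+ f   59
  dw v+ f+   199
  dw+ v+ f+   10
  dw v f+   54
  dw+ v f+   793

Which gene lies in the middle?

The two rarest classes, dw v f and dw+ v+ f+, are the double crossovers. Comparing them with the parentals, only the v allele has switched, so v is the middle locus and the order is f – v – dw.

v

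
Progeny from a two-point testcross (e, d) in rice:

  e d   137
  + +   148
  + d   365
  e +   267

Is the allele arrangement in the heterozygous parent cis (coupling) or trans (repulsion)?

trans

The two most frequent classes are + d (365) and e + (267); these are the parental (non-recombinant) types.
So the F1 carried + d on one chromosome and e + on the other — the recessive alleles are on opposite chromosomes (trans / repulsion).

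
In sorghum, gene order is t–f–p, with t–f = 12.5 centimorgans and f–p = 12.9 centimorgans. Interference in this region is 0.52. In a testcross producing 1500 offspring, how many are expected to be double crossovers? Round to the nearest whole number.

Map distances give recombination frequencies of 0.125 and 0.129 for the two intervals.
With interference 0.52 (so coincidence = 0.48), expected double-crossover frequency = 0.125 × 0.129 × 0.48 = 0.00774.
Expected number = 0.00774 × 1500 = 11.61 ≈ 12.

12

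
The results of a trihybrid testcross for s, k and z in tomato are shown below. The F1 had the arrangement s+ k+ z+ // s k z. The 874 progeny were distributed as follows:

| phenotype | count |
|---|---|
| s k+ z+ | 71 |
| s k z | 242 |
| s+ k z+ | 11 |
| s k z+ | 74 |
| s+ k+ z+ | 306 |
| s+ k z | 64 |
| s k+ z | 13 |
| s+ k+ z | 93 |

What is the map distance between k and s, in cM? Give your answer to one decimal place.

The two rarest classes, s+ k z+ and s k+ z, are the double crossovers. Comparing them with the parentals, only the k allele has switched, so k is the middle locus and the order is z – k – s.
Crossovers in the k–s interval produce the single-crossover classes s k+ z+ and s+ k z (71 + 64 = 135) plus the double crossovers (24).
RF(k–s) = (135 + 24) / 874 = 159/874 = 0.1819 → 18.2 cM.

18.2 cM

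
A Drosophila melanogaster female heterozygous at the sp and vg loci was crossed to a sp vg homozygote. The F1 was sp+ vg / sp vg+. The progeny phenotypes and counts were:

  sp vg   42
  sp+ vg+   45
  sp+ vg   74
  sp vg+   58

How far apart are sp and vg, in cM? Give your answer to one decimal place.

39.7 cM

The recombinant classes are sp+ vg+ and sp vg: 45 + 42 = 87.
Recombination frequency = 87/219 = 0.3973 ≈ 39.7%, i.e. 39.7 cM.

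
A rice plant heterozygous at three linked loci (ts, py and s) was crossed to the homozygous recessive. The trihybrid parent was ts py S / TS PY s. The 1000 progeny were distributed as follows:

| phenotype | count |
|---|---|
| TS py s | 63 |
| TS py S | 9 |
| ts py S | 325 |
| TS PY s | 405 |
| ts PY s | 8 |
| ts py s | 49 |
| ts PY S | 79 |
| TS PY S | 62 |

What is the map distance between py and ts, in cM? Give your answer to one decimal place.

15.9 cM

The two rarest classes, TS py S and ts PY s, are the double crossovers. Comparing them with the parentals, only the ts allele has switched, so ts is the middle locus and the order is s – ts – py.
Crossovers in the ts–py interval produce the single-crossover classes ts PY S and TS py s (79 + 63 = 142) plus the double crossovers (17).
RF(ts–py) = (142 + 17) / 1000 = 159/1000 = 0.1590 → 15.9 cM.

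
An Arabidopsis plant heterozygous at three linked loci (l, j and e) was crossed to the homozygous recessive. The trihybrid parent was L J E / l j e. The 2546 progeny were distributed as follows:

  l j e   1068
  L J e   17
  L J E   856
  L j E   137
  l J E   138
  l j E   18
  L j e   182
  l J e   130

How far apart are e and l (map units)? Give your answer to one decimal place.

13.9 map units

The two rarest classes, L J e and l j E, are the double crossovers. Comparing them with the parentals, only the e allele has switched, so e is the middle locus and the order is j – e – l.
Crossovers in the e–l interval produce the single-crossover classes l J E and L j e (138 + 182 = 320) plus the double crossovers (35).
RF(e–l) = (320 + 35) / 2546 = 355/2546 = 0.1394 → 13.9 map units.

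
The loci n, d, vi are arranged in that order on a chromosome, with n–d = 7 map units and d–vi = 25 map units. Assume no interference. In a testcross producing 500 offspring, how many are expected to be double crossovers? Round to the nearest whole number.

9

Map distances give recombination frequencies of 0.070 and 0.250 for the two intervals.
With no interference, expected double-crossover frequency = 0.070 × 0.250 = 0.01750.
Expected number = 0.01750 × 500 = 8.75 ≈ 9.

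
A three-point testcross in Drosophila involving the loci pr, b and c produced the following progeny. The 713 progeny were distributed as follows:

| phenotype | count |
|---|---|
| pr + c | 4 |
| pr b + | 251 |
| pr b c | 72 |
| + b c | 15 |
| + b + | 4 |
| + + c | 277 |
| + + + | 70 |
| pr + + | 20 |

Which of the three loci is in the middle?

The two most frequent reciprocal classes, pr b + and + + c, are the parental types, so the F1 was pr b + / + + c.
The two rarest classes, + b + and pr + c, are the double crossovers. Comparing them with the parentals, only the pr allele has switched, so pr is the middle locus and the order is b – pr – c.

pr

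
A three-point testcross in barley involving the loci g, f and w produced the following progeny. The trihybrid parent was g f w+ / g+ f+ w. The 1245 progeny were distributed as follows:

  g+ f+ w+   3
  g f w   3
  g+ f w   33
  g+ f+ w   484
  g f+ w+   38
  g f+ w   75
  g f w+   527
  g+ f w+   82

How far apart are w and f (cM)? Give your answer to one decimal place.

6.2 cM

The two rarest classes, g f w and g+ f+ w+, are the double crossovers. Comparing them with the parentals, only the w allele has switched, so w is the middle locus and the order is g – w – f.
Crossovers in the w–f interval produce the single-crossover classes g f+ w+ and g+ f w (38 + 33 = 71) plus the double crossovers (6).
RF(w–f) = (71 + 6) / 1245 = 77/1245 = 0.0618 → 6.2 cM.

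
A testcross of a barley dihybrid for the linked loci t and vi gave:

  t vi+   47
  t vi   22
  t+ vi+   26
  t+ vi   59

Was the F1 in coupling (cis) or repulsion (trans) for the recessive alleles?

trans

The two most frequent classes are t+ vi (59) and t vi+ (47); these are the parental (non-recombinant) types.
So the F1 carried t+ vi on one chromosome and t vi+ on the other — the recessive alleles are on opposite chromosomes (trans / repulsion).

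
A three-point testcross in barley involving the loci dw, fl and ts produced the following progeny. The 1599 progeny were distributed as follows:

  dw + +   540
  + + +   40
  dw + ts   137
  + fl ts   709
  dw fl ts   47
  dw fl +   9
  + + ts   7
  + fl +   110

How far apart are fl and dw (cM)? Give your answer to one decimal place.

The two most frequent reciprocal classes, + fl ts and dw + +, are the parental types, so the F1 was + fl ts / dw + +.
The two rarest classes, + + ts and dw fl +, are the double crossovers. Comparing them with the parentals, only the fl allele has switched, so fl is the middle locus and the order is ts – fl – dw.
Crossovers in the fl–dw interval produce the single-crossover classes dw fl ts and + + + (47 + 40 = 87) plus the double crossovers (16).
RF(fl–dw) = (87 + 16) / 1599 = 103/1599 = 0.0644 → 6.4 cM.

6.4 cM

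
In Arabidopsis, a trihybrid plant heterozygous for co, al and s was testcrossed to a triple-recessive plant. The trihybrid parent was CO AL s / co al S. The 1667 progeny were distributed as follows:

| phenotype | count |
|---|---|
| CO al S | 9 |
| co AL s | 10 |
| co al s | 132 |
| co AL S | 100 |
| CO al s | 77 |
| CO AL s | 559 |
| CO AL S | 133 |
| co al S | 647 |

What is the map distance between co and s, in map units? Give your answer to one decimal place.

The two rarest classes, co AL s and CO al S, are the double crossovers. Comparing them with the parentals, only the co allele has switched, so co is the middle locus and the order is al – co – s.
Crossovers in the co–s interval produce the single-crossover classes CO AL S and co al s (133 + 132 = 265) plus the double crossovers (19).
RF(co–s) = (265 + 19) / 1667 = 284/1667 = 0.1704 → 17.0 map units.

17.0 map units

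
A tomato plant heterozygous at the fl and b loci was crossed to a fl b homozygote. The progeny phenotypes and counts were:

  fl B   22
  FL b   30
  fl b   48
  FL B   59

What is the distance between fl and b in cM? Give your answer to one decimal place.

32.7 cM

The two most frequent classes, FL B (59) and fl b (48), are the parental types, so the F1 was FL B / fl b.
The recombinant classes are FL b and fl B: 30 + 22 = 52.
Recombination frequency = 52/159 = 0.3270 ≈ 32.7%, i.e. 32.7 cM.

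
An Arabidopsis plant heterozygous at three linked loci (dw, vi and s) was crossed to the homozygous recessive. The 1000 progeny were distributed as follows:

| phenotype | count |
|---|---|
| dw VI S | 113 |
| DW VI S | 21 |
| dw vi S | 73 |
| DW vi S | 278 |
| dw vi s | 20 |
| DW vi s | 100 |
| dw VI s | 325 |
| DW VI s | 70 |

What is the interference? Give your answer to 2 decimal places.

The two most frequent reciprocal classes, dw VI s and DW vi S, are the parental types, so the F1 was dw VI s / DW vi S.
The two rarest classes, dw vi s and DW VI S, are the double crossovers. Comparing them with the parentals, only the vi allele has switched, so vi is the middle locus and the order is s – vi – dw.
s–vi: (213 + 41)/1000 = 0.2540; vi–dw: (143 + 41)/1000 = 0.1840.
Expected DCO frequency = 0.2540 × 0.1840 ≈ 0.04674; observed = 41/1000 ≈ 0.04100.
Coefficient of coincidence = 0.04100/0.04674 ≈ 0.88; interference = 1 − 0.88 = 0.12.

0.12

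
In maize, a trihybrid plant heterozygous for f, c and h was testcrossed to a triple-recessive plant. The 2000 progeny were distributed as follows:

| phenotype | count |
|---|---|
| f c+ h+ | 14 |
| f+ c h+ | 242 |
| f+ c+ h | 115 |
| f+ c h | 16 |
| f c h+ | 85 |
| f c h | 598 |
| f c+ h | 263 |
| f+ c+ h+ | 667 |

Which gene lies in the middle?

The two most frequent reciprocal classes, f c h and f+ c+ h+, are the parental types, so the F1 was f c h / f+ c+ h+.
The two rarest classes, f+ c h and f c+ h+, are the double crossovers. Comparing them with the parentals, only the f allele has switched, so f is the middle locus and the order is h – f – c.

f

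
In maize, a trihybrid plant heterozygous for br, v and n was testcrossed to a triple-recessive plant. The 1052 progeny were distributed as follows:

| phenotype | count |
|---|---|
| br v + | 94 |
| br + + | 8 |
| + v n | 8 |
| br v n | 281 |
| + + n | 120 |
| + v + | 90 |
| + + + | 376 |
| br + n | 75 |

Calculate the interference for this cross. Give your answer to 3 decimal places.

0.596

The two most frequent reciprocal classes, + + + and br v n, are the parental types, so the F1 was + + + / br v n.
The two rarest classes, br + + and + v n, are the double crossovers. Comparing them with the parentals, only the br allele has switched, so br is the middle locus and the order is n – br – v.
n–br: (214 + 16)/1052 = 0.2186; br–v: (165 + 16)/1052 = 0.1721.
Expected DCO frequency = 0.2186 × 0.1721 ≈ 0.03762; observed = 16/1052 ≈ 0.01521.
Coefficient of coincidence = 0.01521/0.03762 ≈ 0.404; interference = 1 − 0.404 = 0.596.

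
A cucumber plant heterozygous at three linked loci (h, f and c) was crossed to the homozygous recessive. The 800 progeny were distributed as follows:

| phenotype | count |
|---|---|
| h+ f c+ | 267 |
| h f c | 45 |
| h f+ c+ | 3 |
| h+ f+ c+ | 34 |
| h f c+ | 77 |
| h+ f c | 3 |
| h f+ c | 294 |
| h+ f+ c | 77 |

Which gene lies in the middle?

c

The two most frequent reciprocal classes, h f+ c and h+ f c+, are the parental types, so the F1 was h f+ c / h+ f c+.
The two rarest classes, h f+ c+ and h+ f c, are the double crossovers. Comparing them with the parentals, only the c allele has switched, so c is the middle locus and the order is f – c – h.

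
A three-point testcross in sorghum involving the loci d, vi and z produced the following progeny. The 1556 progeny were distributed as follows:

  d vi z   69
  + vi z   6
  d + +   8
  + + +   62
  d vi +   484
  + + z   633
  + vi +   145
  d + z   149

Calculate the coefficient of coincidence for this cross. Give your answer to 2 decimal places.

The two most frequent reciprocal classes, + + z and d vi +, are the parental types, so the F1 was + + z / d vi +.
The two rarest classes, + vi z and d + +, are the double crossovers. Comparing them with the parentals, only the vi allele has switched, so vi is the middle locus and the order is d – vi – z.
d–vi: (294 + 14)/1556 = 0.1979; vi–z: (131 + 14)/1556 = 0.0932.
Expected DCO frequency = 0.1979 × 0.0932 ≈ 0.01844; observed = 14/1556 ≈ 0.00900.
Coefficient of coincidence = 0.00900/0.01844 ≈ 0.49.

0.49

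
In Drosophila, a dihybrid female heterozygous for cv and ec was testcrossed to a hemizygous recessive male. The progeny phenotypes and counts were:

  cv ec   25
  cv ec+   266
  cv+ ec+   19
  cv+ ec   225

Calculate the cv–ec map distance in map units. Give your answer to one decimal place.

The two most frequent classes, cv+ ec (225) and cv ec+ (266), are the parental types, so the F1 was cv+ ec / cv ec+.
The recombinant classes are cv+ ec+ and cv ec: 19 + 25 = 44.
Recombination frequency = 44/535 = 0.0822 ≈ 8.2%, i.e. 8.2 map units.

8.2 map units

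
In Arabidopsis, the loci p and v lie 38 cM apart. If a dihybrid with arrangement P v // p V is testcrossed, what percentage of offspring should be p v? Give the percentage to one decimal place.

19.0%

A map distance of 38 cM corresponds to a recombination frequency of 0.380.
The F1 is P v / p V, so p v is a recombinant gamete class with expected frequency r/2 = 0.380/2 = 0.1900.
That is 0.1900 = 19.0% of the progeny.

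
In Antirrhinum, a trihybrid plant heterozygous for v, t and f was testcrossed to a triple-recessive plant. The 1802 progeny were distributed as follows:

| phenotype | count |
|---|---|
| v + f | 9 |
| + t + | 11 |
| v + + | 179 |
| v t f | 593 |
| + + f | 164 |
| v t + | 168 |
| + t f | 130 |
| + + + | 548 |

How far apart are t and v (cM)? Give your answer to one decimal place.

18.3 cM

The two most frequent reciprocal classes, v t f and + + +, are the parental types, so the F1 was v t f / + + +.
The two rarest classes, v + f and + t +, are the double crossovers. Comparing them with the parentals, only the t allele has switched, so t is the middle locus and the order is f – t – v.
Crossovers in the t–v interval produce the single-crossover classes + t f and v + + (130 + 179 = 309) plus the double crossovers (20).
RF(t–v) = (309 + 20) / 1802 = 329/1802 = 0.1826 → 18.3 cM.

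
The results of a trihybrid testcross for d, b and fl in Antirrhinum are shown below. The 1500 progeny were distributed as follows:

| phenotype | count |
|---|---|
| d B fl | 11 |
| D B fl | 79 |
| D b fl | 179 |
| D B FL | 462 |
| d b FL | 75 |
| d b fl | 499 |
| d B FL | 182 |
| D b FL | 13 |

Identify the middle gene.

b

The two most frequent reciprocal classes, D B FL and d b fl, are the parental types, so the F1 was D B FL / d b fl.
The two rarest classes, D b FL and d B fl, are the double crossovers. Comparing them with the parentals, only the b allele has switched, so b is the middle locus and the order is d – b – fl.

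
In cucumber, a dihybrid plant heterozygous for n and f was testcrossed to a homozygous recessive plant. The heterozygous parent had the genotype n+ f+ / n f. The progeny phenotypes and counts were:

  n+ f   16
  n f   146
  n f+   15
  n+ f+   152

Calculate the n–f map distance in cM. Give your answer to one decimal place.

The recombinant classes are n+ f and n f+: 16 + 15 = 31.
Recombination frequency = 31/329 = 0.0942 ≈ 9.4%, i.e. 9.4 cM.

9.4 cM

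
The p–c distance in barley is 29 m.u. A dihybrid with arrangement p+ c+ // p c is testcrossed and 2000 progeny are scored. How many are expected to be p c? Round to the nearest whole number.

710

A map distance of 29 m.u. corresponds to a recombination frequency of 0.290.
The F1 is p+ c+ / p c, so p c is a parental gamete class with expected frequency (1 − r)/2 = 0.710/2 = 0.3550.
Expected number = 0.3550 × 2000 = 710.00 ≈ 710.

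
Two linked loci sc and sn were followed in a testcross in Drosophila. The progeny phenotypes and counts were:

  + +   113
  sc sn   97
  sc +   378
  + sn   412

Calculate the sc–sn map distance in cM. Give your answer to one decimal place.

21.0 cM

The two most frequent classes, + sn (412) and sc + (378), are the parental types, so the F1 was + sn / sc +.
The recombinant classes are + + and sc sn: 113 + 97 = 210.
Recombination frequency = 210/1000 = 0.2100 ≈ 21.0%, i.e. 21.0 cM.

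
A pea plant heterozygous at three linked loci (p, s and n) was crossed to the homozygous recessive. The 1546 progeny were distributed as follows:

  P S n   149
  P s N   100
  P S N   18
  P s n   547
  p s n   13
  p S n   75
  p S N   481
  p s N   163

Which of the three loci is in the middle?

p

The two most frequent reciprocal classes, P s n and p S N, are the parental types, so the F1 was P s n / p S N.
The two rarest classes, p s n and P S N, are the double crossovers. Comparing them with the parentals, only the p allele has switched, so p is the middle locus and the order is n – p – s.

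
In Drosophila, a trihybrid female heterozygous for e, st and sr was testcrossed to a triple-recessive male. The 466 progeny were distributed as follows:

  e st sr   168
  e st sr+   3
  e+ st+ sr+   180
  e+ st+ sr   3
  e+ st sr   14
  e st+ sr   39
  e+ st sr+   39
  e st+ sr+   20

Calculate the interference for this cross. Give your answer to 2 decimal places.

0.17

The two most frequent reciprocal classes, e+ st+ sr+ and e st sr, are the parental types, so the F1 was e+ st+ sr+ / e st sr.
The two rarest classes, e+ st+ sr and e st sr+, are the double crossovers. Comparing them with the parentals, only the sr allele has switched, so sr is the middle locus and the order is st – sr – e.
st–sr: (78 + 6)/466 = 0.1803; sr–e: (34 + 6)/466 = 0.0858.
Expected DCO frequency = 0.1803 × 0.0858 ≈ 0.01547; observed = 6/466 ≈ 0.01288.
Coefficient of coincidence = 0.01288/0.01547 ≈ 0.83; interference = 1 − 0.83 = 0.17.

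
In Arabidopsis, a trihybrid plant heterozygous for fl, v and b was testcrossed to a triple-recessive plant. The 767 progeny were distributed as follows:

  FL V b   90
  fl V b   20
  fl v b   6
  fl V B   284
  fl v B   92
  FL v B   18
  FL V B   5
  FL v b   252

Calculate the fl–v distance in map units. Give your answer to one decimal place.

25.2 map units

The two most frequent reciprocal classes, FL v b and fl V B, are the parental types, so the F1 was FL v b / fl V B.
The two rarest classes, fl v b and FL V B, are the double crossovers. Comparing them with the parentals, only the fl allele has switched, so fl is the middle locus and the order is b – fl – v.
Crossovers in the fl–v interval produce the single-crossover classes FL V b and fl v B (90 + 92 = 182) plus the double crossovers (11).
RF(fl–v) = (182 + 11) / 767 = 193/767 = 0.2516 → 25.2 map units.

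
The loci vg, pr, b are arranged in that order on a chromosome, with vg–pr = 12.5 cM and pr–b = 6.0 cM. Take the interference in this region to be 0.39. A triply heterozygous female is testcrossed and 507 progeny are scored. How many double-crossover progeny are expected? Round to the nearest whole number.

Map distances give recombination frequencies of 0.125 and 0.060 for the two intervals.
With interference 0.39 (so coincidence = 0.61), expected double-crossover frequency = 0.125 × 0.060 × 0.61 = 0.00458.
Expected number = 0.00458 × 507 = 2.32 ≈ 2.

2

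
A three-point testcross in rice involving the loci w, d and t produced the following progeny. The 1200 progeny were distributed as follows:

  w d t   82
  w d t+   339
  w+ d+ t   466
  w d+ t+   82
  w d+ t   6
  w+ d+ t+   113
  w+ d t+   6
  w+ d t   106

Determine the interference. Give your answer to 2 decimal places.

0.65

The two most frequent reciprocal classes, w+ d+ t and w d t+, are the parental types, so the F1 was w+ d+ t / w d t+.
The two rarest classes, w d+ t and w+ d t+, are the double crossovers. Comparing them with the parentals, only the w allele has switched, so w is the middle locus and the order is d – w – t.
d–w: (188 + 12)/1200 = 0.1667; w–t: (195 + 12)/1200 = 0.1725.
Expected DCO frequency = 0.1667 × 0.1725 ≈ 0.02876; observed = 12/1200 ≈ 0.01000.
Coefficient of coincidence = 0.01000/0.02876 ≈ 0.35; interference = 1 − 0.35 = 0.65.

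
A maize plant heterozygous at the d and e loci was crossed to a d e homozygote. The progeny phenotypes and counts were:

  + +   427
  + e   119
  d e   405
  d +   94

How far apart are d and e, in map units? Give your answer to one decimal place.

20.4 map units

The two most frequent classes, + + (427) and d e (405), are the parental types, so the F1 was + + / d e.
The recombinant classes are + e and d +: 119 + 94 = 213.
Recombination frequency = 213/1045 = 0.2038 ≈ 20.4%, i.e. 20.4 map units.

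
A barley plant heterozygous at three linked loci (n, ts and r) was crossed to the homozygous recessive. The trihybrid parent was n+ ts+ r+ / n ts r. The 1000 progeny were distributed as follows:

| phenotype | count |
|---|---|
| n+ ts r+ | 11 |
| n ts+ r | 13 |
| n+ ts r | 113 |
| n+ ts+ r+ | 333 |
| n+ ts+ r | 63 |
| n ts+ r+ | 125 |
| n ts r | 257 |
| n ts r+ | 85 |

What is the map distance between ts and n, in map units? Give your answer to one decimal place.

The two rarest classes, n+ ts r+ and n ts+ r, are the double crossovers. Comparing them with the parentals, only the ts allele has switched, so ts is the middle locus and the order is n – ts – r.
Crossovers in the n–ts interval produce the single-crossover classes n ts+ r+ and n+ ts r (125 + 113 = 238) plus the double crossovers (24).
RF(n–ts) = (238 + 24) / 1000 = 262/1000 = 0.2620 → 26.2 map units.

26.2 map units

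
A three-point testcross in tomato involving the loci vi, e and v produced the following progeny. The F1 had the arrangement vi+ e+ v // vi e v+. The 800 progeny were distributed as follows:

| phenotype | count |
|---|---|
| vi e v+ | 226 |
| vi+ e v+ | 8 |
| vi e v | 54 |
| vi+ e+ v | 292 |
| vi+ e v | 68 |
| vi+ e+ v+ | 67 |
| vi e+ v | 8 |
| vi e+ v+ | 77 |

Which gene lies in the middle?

vi

The two rarest classes, vi e+ v and vi+ e v+, are the double crossovers. Comparing them with the parentals, only the vi allele has switched, so vi is the middle locus and the order is e – vi – v.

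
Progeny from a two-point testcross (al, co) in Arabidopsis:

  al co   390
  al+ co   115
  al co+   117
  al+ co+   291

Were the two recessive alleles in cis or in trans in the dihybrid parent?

cis

The two most frequent classes are al+ co+ (291) and al co (390); these are the parental (non-recombinant) types.
So the F1 carried al+ co+ on one chromosome and al co on the other — the recessive alleles are on the same chromosome (cis / coupling).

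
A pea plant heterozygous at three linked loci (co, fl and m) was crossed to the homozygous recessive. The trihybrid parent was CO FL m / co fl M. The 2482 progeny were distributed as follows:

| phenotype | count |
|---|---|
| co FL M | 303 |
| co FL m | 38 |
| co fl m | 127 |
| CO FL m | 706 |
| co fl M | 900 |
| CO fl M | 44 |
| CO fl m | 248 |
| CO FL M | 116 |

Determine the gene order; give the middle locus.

co

The two rarest classes, co FL m and CO fl M, are the double crossovers. Comparing them with the parentals, only the co allele has switched, so co is the middle locus and the order is fl – co – m.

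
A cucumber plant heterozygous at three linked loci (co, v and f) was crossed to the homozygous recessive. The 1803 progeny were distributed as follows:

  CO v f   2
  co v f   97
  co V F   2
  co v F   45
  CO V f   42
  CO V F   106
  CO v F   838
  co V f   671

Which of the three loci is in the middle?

The two most frequent reciprocal classes, co V f and CO v F, are the parental types, so the F1 was co V f / CO v F.
The two rarest classes, co V F and CO v f, are the double crossovers. Comparing them with the parentals, only the f allele has switched, so f is the middle locus and the order is co – f – v.

f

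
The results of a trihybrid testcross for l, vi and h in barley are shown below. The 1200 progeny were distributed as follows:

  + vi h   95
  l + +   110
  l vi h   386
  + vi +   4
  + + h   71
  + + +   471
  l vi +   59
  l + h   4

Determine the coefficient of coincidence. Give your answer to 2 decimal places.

0.33

The two most frequent reciprocal classes, + + + and l vi h, are the parental types, so the F1 was + + + / l vi h.
The two rarest classes, + vi + and l + h, are the double crossovers. Comparing them with the parentals, only the vi allele has switched, so vi is the middle locus and the order is h – vi – l.
h–vi: (130 + 8)/1200 = 0.1150; vi–l: (205 + 8)/1200 = 0.1775.
Expected DCO frequency = 0.1150 × 0.1775 ≈ 0.02041; observed = 8/1200 ≈ 0.00667.
Coefficient of coincidence = 0.00667/0.02041 ≈ 0.33.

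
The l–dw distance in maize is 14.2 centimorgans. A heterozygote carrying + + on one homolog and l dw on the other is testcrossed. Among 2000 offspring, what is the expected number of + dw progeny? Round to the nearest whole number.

A map distance of 14.2 centimorgans corresponds to a recombination frequency of 0.142.
The F1 is + + / l dw, so + dw is a recombinant gamete class with expected frequency r/2 = 0.142/2 = 0.0710.
Expected number = 0.0710 × 2000 = 142.00 ≈ 142.

142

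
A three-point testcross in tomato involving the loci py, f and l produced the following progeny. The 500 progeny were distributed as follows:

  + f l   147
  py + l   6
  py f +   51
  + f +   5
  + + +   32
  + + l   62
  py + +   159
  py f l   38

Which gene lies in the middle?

l

The two most frequent reciprocal classes, py + + and + f l, are the parental types, so the F1 was py + + / + f l.
The two rarest classes, py + l and + f +, are the double crossovers. Comparing them with the parentals, only the l allele has switched, so l is the middle locus and the order is py – l – f.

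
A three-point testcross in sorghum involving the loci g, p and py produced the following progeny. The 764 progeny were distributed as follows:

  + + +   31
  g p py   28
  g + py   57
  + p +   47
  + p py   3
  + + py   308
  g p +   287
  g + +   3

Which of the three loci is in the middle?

p

The two most frequent reciprocal classes, + + py and g p +, are the parental types, so the F1 was + + py / g p +.
The two rarest classes, + p py and g + +, are the double crossovers. Comparing them with the parentals, only the p allele has switched, so p is the middle locus and the order is py – p – g.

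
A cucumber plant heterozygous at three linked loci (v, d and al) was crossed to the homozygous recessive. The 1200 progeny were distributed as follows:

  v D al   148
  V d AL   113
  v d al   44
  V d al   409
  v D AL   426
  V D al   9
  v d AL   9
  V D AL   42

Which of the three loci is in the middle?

The two most frequent reciprocal classes, v D AL and V d al, are the parental types, so the F1 was v D AL / V d al.
The two rarest classes, v d AL and V D al, are the double crossovers. Comparing them with the parentals, only the d allele has switched, so d is the middle locus and the order is v – d – al.

d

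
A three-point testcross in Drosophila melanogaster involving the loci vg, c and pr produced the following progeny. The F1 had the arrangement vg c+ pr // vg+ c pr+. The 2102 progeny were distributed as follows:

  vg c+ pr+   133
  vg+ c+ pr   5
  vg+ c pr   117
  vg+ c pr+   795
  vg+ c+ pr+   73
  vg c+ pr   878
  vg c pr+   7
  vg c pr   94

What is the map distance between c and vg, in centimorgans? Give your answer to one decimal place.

8.5 centimorgans

The two rarest classes, vg+ c+ pr and vg c pr+, are the double crossovers. Comparing them with the parentals, only the vg allele has switched, so vg is the middle locus and the order is c – vg – pr.
Crossovers in the c–vg interval produce the single-crossover classes vg c pr and vg+ c+ pr+ (94 + 73 = 167) plus the double crossovers (12).
RF(c–vg) = (167 + 12) / 2102 = 179/2102 = 0.0852 → 8.5 centimorgans.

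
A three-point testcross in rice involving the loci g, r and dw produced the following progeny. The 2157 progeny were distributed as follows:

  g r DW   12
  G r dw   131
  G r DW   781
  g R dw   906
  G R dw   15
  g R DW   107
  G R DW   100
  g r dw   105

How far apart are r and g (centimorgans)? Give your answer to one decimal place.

10.8 centimorgans

The two most frequent reciprocal classes, G r DW and g R dw, are the parental types, so the F1 was G r DW / g R dw.
The two rarest classes, g r DW and G R dw, are the double crossovers. Comparing them with the parentals, only the g allele has switched, so g is the middle locus and the order is dw – g – r.
Crossovers in the g–r interval produce the single-crossover classes G R DW and g r dw (100 + 105 = 205) plus the double crossovers (27).
RF(g–r) = (205 + 27) / 2157 = 232/2157 = 0.1076 → 10.8 centimorgans.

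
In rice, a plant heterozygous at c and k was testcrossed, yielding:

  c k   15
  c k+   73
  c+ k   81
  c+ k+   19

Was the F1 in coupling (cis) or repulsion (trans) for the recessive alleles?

The two most frequent classes are c+ k (81) and c k+ (73); these are the parental (non-recombinant) types.
So the F1 carried c+ k on one chromosome and c k+ on the other — the recessive alleles are on opposite chromosomes (trans / repulsion).

trans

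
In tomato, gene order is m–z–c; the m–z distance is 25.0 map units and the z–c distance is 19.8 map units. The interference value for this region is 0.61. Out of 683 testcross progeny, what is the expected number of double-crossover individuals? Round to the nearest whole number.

13

Map distances give recombination frequencies of 0.250 and 0.198 for the two intervals.
With interference 0.61 (so coincidence = 0.39), expected double-crossover frequency = 0.250 × 0.198 × 0.39 = 0.01931.
Expected number = 0.01931 × 683 = 13.19 ≈ 13.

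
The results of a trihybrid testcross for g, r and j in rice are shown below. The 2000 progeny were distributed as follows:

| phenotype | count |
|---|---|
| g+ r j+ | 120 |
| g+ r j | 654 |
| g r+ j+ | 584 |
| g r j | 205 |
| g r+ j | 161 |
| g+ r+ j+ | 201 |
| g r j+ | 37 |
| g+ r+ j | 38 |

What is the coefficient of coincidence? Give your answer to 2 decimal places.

0.88

The two most frequent reciprocal classes, g+ r j and g r+ j+, are the parental types, so the F1 was g+ r j / g r+ j+.
The two rarest classes, g+ r+ j and g r j+, are the double crossovers. Comparing them with the parentals, only the r allele has switched, so r is the middle locus and the order is g – r – j.
g–r: (406 + 75)/2000 = 0.2405; r–j: (281 + 75)/2000 = 0.1780.
Expected DCO frequency = 0.2405 × 0.1780 ≈ 0.04281; observed = 75/2000 ≈ 0.03750.
Coefficient of coincidence = 0.03750/0.04281 ≈ 0.88.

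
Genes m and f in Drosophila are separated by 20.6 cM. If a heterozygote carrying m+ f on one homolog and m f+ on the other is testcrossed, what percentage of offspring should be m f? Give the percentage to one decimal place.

A map distance of 20.6 cM corresponds to a recombination frequency of 0.206.
The F1 is m+ f / m f+, so m f is a recombinant gamete class with expected frequency r/2 = 0.206/2 = 0.1030.
That is 0.1030 = 10.3% of the progeny.

10.3%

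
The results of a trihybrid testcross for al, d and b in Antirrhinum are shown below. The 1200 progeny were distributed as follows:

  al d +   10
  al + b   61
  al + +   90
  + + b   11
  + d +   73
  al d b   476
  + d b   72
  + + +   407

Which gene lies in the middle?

The two most frequent reciprocal classes, + + + and al d b, are the parental types, so the F1 was + + + / al d b.
The two rarest classes, + + b and al d +, are the double crossovers. Comparing them with the parentals, only the b allele has switched, so b is the middle locus and the order is al – b – d.

b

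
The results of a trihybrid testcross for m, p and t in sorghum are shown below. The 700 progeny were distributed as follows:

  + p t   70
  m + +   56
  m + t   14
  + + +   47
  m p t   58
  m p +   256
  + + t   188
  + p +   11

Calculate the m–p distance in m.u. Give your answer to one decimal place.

The two most frequent reciprocal classes, + + t and m p +, are the parental types, so the F1 was + + t / m p +.
The two rarest classes, m + t and + p +, are the double crossovers. Comparing them with the parentals, only the m allele has switched, so m is the middle locus and the order is p – m – t.
Crossovers in the p–m interval produce the single-crossover classes + p t and m + + (70 + 56 = 126) plus the double crossovers (25).
RF(p–m) = (126 + 25) / 700 = 151/700 = 0.2157 → 21.6 m.u.

21.6 m.u.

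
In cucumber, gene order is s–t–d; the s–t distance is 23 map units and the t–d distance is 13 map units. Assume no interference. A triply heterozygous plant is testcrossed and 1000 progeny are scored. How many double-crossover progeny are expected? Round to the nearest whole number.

Map distances give recombination frequencies of 0.230 and 0.130 for the two intervals.
With no interference, expected double-crossover frequency = 0.230 × 0.130 = 0.02990.
Expected number = 0.02990 × 1000 = 29.90 ≈ 30.

30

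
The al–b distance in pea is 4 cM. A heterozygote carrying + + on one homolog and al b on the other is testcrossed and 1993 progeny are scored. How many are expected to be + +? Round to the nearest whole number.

A map distance of 4 cM corresponds to a recombination frequency of 0.040.
The F1 is + + / al b, so + + is a parental gamete class with expected frequency (1 − r)/2 = 0.960/2 = 0.4800.
Expected number = 0.4800 × 1993 = 956.64 ≈ 957.

957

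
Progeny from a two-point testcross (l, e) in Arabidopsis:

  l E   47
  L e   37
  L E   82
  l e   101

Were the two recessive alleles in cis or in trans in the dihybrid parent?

cis

The two most frequent classes are L E (82) and l e (101); these are the parental (non-recombinant) types.
So the F1 carried L E on one chromosome and l e on the other — the recessive alleles are on the same chromosome (cis / coupling).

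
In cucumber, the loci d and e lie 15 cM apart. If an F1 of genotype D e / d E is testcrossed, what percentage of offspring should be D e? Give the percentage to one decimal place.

A map distance of 15 cM corresponds to a recombination frequency of 0.150.
The F1 is D e / d E, so D e is a parental gamete class with expected frequency (1 − r)/2 = 0.850/2 = 0.4250.
That is 0.4250 = 42.5% of the progeny.

42.5%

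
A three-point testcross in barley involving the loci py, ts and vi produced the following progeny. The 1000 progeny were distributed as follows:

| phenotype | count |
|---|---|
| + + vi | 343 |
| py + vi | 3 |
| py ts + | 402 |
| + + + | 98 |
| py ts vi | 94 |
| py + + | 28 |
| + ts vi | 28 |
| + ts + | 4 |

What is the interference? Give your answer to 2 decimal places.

The two most frequent reciprocal classes, + + vi and py ts +, are the parental types, so the F1 was + + vi / py ts +.
The two rarest classes, py + vi and + ts +, are the double crossovers. Comparing them with the parentals, only the py allele has switched, so py is the middle locus and the order is ts – py – vi.
ts–py: (56 + 7)/1000 = 0.0630; py–vi: (192 + 7)/1000 = 0.1990.
Expected DCO frequency = 0.0630 × 0.1990 ≈ 0.01254; observed = 7/1000 ≈ 0.00700.
Coefficient of coincidence = 0.00700/0.01254 ≈ 0.56; interference = 1 − 0.56 = 0.44.

0.44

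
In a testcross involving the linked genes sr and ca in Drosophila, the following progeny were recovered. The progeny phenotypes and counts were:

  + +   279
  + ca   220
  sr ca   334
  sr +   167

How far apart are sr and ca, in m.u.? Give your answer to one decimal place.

38.7 m.u.

The two most frequent classes, + + (279) and sr ca (334), are the parental types, so the F1 was + + / sr ca.
The recombinant classes are + ca and sr +: 220 + 167 = 387.
Recombination frequency = 387/1000 = 0.3870 ≈ 38.7%, i.e. 38.7 m.u.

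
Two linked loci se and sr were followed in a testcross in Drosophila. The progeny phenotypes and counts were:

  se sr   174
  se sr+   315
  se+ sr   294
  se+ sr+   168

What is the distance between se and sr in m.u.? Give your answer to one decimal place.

The two most frequent classes, se+ sr (294) and se sr+ (315), are the parental types, so the F1 was se+ sr / se sr+.
The recombinant classes are se+ sr+ and se sr: 168 + 174 = 342.
Recombination frequency = 342/951 = 0.3596 ≈ 36.0%, i.e. 36.0 m.u.

36.0 m.u.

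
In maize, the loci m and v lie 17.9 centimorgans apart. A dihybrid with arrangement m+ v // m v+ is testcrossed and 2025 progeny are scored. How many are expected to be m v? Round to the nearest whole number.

A map distance of 17.9 centimorgans corresponds to a recombination frequency of 0.179.
The F1 is m+ v / m v+, so m v is a recombinant gamete class with expected frequency r/2 = 0.179/2 = 0.0895.
Expected number = 0.0895 × 2025 = 181.24 ≈ 181.

181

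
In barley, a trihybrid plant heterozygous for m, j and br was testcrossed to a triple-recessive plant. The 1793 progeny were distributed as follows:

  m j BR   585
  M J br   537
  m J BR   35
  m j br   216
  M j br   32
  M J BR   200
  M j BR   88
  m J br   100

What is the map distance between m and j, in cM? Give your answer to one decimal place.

The two most frequent reciprocal classes, m j BR and M J br, are the parental types, so the F1 was m j BR / M J br.
The two rarest classes, m J BR and M j br, are the double crossovers. Comparing them with the parentals, only the j allele has switched, so j is the middle locus and the order is br – j – m.
Crossovers in the j–m interval produce the single-crossover classes M j BR and m J br (88 + 100 = 188) plus the double crossovers (67).
RF(j–m) = (188 + 67) / 1793 = 255/1793 = 0.1422 → 14.2 cM.

14.2 cM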